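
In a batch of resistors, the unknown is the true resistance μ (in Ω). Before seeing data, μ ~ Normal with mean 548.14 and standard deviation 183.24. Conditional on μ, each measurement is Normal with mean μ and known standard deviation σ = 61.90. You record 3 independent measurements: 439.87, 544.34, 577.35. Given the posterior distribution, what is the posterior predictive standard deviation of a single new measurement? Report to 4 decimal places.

For Normal data with known variance σ², a Normal(μ₀, σ₀²) prior on μ is conjugate. Posterior precision = 1/σ₀² + n/σ²; posterior mean is the precision-weighted average of μ₀ and x̄.
σ₀² = 183.24² = 33576.8976, σ² = 61.90² = 3831.61; σ² + n·σ₀² = 3831.61 + 3·33576.8976 = 104562.3028.
Posterior precision = 1/σ₀² + n/σ² = 1/33576.8976 + 3/3831.61 = (σ² + n·σ₀²)/(σ₀²σ²) = 104562.3028/(33576.8976·3831.61); posterior variance σₙ² = σ₀²σ²/(σ² + n·σ₀²) = 33576.8976·3831.61/104562.3028 = 1230.401140.
Predictive variance for one new observation = σₙ² + σ² = 33576.8976·3831.61/104562.3028 + 3831.61 = σ²·(σ₀² + 104562.3028)/104562.3028 = 3831.61·138139.2004/104562.3028 = 5062.011140; SD = √(3831.61·138139.2004/104562.3028) = 71.1478.

71.1478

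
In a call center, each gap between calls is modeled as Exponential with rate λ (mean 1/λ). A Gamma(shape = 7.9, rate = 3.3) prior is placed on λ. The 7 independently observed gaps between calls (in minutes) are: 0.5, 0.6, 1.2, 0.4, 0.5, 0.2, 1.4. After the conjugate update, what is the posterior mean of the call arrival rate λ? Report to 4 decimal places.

1.8395

With a Gamma(shape α, rate β) prior on the exponential rate λ, the posterior after n observations with total T = Σxᵢ is Gamma(α+n, β+T).
Sum of observations T = 4.8 minutes; n = 7.
Posterior: Gamma(7.9+7, 3.3+4.8) = Gamma(14.9, 8.1).
Posterior mean of λ = α/β = 14.9/8.1 = 1.8395.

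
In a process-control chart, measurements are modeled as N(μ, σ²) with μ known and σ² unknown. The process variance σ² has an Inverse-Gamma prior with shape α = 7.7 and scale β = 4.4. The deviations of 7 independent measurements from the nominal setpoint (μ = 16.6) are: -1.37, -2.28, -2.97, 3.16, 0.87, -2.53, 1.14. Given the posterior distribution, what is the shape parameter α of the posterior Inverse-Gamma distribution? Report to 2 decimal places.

11.20

With known mean μ and an Inverse-Gamma(α, β) prior on σ², the Normal likelihood is conjugate: posterior is Inv-Gamma(α + n/2, β + Σ(xᵢ−μ)²/2).
Σ(xᵢ−μ)² = (-1.37)² + (-2.28)² + (-2.97)² + (3.16)² + (0.87)² + (-2.53)² + (1.14)² = 34.3392.
Posterior: Inv-Gamma(7.7 + 7/2, 4.4 + 34.3392/2) = Inv-Gamma(11.20, 21.56960).
Posterior α = 11.20.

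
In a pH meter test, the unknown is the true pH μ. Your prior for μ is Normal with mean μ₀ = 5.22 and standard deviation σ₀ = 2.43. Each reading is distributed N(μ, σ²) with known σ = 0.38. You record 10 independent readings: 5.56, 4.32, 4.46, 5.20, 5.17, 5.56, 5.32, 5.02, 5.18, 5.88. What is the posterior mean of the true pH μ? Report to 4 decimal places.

5.1671

For Normal data with known variance σ², a Normal(μ₀, σ₀²) prior on μ is conjugate. Posterior precision = 1/σ₀² + n/σ²; posterior mean is the precision-weighted average of μ₀ and x̄.
Σxᵢ = 5.56 + 4.32 + 4.46 + 5.20 + 5.17 + 5.56 + 5.32 + 5.02 + 5.18 + 5.88 = 51.67, so n·x̄ = 51.67.
σ₀² = 2.43² = 5.9049, σ² = 0.38² = 0.1444; σ² + n·σ₀² = 0.1444 + 10·5.9049 = 59.1934.
Posterior mean = (μ₀/σ₀² + n·x̄/σ²)/(1/σ₀² + n/σ²) = (σ²·μ₀ + σ₀²·n·x̄)/(σ² + n·σ₀²) = (0.1444·5.22 + 5.9049·51.67)/59.1934 = 305.859951/59.1934 = 5.1671.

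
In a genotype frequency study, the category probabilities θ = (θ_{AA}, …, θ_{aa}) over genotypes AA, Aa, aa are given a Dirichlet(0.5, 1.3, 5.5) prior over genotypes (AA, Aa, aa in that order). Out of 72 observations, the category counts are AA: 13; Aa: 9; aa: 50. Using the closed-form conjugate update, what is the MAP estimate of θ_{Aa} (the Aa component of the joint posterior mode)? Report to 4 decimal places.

0.1219

The Dirichlet prior is conjugate to the Multinomial likelihood: each posterior αⱼ = prior αⱼ + observed count nⱼ.
Posterior concentration: (13.5, 10.3, 55.5), total = 79.3.
Joint mode component: (α_{Aa}−1)/(Σα−K) = 9.3/76.3 = 0.1219.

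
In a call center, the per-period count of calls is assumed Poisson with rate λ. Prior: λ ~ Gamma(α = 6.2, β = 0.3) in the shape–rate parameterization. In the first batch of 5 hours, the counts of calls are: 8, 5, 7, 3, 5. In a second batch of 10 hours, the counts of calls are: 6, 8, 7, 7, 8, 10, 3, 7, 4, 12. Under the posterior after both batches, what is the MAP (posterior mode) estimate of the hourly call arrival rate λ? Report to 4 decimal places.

6.8758

With a Gamma(shape α, rate β) prior, the Poisson likelihood is conjugate: the posterior is Gamma(α + ΣXᵢ, β + n).
Batch 1: sum of counts S = 28 over n = 5 hours.
After batch 1: Gamma(α+S, β+n) = Gamma(6.2+28, 0.3+5) = Gamma(34.2, 5.3).
Batch 2: sum of counts S = 72 over n = 10 hours.
After batch 2: Gamma(α+S, β+n) = Gamma(34.2+72, 5.3+10) = Gamma(106.2, 15.3).
Mode of Gamma(α,β) for α≥1 is (α−1)/β = 105.2/15.3 = 6.8758.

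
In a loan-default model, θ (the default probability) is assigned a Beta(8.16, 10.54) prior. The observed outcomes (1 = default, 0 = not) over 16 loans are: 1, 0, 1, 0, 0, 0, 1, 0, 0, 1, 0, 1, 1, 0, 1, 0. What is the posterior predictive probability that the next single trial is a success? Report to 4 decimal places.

The Beta prior is conjugate to a Binomial/Bernoulli likelihood; the update adds successes to α and failures to β.
Posterior: Beta(α+k, β+n−k) = Beta(8.16+7, 10.54+9) = Beta(15.16, 19.54).
For a single future Bernoulli trial, P(success | data) = α/(α+β) = 0.4369.

0.4369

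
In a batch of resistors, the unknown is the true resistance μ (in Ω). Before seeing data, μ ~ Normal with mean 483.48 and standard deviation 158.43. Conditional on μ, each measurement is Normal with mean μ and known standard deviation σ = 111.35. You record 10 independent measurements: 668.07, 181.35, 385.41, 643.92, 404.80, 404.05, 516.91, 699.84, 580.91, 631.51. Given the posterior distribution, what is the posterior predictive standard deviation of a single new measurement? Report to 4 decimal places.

For Normal data with known variance σ², a Normal(μ₀, σ₀²) prior on μ is conjugate. Posterior precision = 1/σ₀² + n/σ²; posterior mean is the precision-weighted average of μ₀ and x̄.
σ₀² = 158.43² = 25100.0649, σ² = 111.35² = 12398.8225; σ² + n·σ₀² = 12398.8225 + 10·25100.0649 = 263399.4715.
Posterior precision = 1/σ₀² + n/σ² = 1/25100.0649 + 10/12398.8225 = (σ² + n·σ₀²)/(σ₀²σ²) = 263399.4715/(25100.0649·12398.8225); posterior variance σₙ² = σ₀²σ²/(σ² + n·σ₀²) = 25100.0649·12398.8225/263399.4715 = 1181.518124.
Predictive variance for one new observation = σₙ² + σ² = 25100.0649·12398.8225/263399.4715 + 12398.8225 = σ²·(σ₀² + 263399.4715)/263399.4715 = 12398.8225·288499.5364/263399.4715 = 13580.340624; SD = √(12398.8225·288499.5364/263399.4715) = 116.5347.

116.5347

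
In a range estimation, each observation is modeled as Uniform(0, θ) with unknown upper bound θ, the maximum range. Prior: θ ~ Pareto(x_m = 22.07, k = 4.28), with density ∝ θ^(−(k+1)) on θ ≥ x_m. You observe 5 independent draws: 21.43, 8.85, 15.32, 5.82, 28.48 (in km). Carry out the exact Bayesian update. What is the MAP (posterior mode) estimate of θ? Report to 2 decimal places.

28.48

A Pareto(scale x_m, shape k) prior on the upper bound θ of Uniform(0, θ) is conjugate: posterior is Pareto(max(x_m, max xᵢ), k + n).
Sample maximum = 28.48; prior scale x_m = 22.07 → posterior scale = max = 28.48.
Posterior shape = 4.28 + 5 = 9.28.
The Pareto density is decreasing on [x_m, ∞), so the mode is x_m = 28.48.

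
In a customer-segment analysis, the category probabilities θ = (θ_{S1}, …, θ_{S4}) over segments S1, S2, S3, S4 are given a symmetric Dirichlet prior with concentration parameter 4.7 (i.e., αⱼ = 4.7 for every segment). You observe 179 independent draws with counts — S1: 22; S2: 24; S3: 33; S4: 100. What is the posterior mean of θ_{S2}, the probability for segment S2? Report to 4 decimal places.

0.1451

The Dirichlet prior is conjugate to the Multinomial likelihood: each posterior αⱼ = prior αⱼ + observed count nⱼ.
Posterior concentration: (26.7, 28.7, 37.7, 104.7), total = 197.8.
E[θ_{S2}|data] = α_{S2}/Σα = 28.7/197.8 = 0.1451.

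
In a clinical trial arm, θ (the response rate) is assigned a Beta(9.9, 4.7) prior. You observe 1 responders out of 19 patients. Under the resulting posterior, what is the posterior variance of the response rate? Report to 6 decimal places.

0.006334

The Beta prior is conjugate to a Binomial/Bernoulli likelihood; the update adds successes to α and failures to β.
Posterior: Beta(α+k, β+n−k) = Beta(9.9+1, 4.7+18) = Beta(10.9, 22.7).
Var = αβ/((α+β)²(α+β+1)) = 10.9·22.7/(33.6²·34.6) = 0.006334.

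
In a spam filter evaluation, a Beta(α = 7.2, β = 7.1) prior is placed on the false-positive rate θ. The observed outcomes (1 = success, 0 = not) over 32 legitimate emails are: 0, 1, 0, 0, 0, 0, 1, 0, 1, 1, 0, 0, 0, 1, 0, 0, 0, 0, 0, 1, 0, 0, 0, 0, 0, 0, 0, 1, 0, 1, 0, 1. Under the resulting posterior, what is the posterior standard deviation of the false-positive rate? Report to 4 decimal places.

0.0693

The Beta prior is conjugate to a Binomial/Bernoulli likelihood; the update adds successes to α and failures to β.
Posterior: Beta(α+k, β+n−k) = Beta(7.2+9, 7.1+23) = Beta(16.2, 30.1).
Var = αβ/((α+β)²(α+β+1)) = 16.2·30.1/(46.3²·47.3) = 0.00480904; SD = √0.00480904 = 0.0693.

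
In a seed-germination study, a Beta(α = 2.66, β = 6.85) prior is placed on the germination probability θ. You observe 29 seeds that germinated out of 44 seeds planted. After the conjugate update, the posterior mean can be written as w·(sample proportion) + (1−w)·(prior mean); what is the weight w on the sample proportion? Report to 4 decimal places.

0.8223

The Beta prior is conjugate to a Binomial/Bernoulli likelihood; the update adds successes to α and failures to β.
Posterior mean = (α₀+k)/(α₀+β₀+n) = [n/(α₀+β₀+n)]·(k/n) + [(α₀+β₀)/(α₀+β₀+n)]·α₀/(α₀+β₀), so only n and the prior enter the weight.
The weight on the data is w = n/(α₀+β₀+n) = 44/(2.66+6.85+44) = 44/53.51 = 0.8223.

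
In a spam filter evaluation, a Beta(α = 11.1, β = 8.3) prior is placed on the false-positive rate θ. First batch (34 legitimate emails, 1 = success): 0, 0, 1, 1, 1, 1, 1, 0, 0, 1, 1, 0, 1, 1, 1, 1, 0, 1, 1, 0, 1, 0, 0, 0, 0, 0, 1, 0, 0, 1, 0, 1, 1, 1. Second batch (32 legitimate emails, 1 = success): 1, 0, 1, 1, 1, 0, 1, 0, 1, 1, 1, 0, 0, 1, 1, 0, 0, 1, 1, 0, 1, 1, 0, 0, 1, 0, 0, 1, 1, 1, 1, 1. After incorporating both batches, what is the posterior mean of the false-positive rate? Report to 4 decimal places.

The Beta prior is conjugate to a Binomial/Bernoulli likelihood; the update adds successes to α and failures to β.
After batch 1: Beta(11.1+19, 8.3+15) = Beta(30.1, 23.3).
After batch 2: Beta(30.1+20, 23.3+12) = Beta(50.1, 35.3).
Posterior mean = α/(α+β) = 50.1/85.4 = 0.5867.

0.5867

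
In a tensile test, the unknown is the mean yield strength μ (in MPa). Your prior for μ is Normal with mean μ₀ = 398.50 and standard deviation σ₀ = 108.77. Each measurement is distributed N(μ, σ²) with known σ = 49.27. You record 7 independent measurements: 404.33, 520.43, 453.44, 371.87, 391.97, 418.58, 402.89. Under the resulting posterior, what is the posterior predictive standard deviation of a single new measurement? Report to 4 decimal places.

For Normal data with known variance σ², a Normal(μ₀, σ₀²) prior on μ is conjugate. Posterior precision = 1/σ₀² + n/σ²; posterior mean is the precision-weighted average of μ₀ and x̄.
σ₀² = 108.77² = 11830.9129, σ² = 49.27² = 2427.5329; σ² + n·σ₀² = 2427.5329 + 7·11830.9129 = 85243.9232.
Posterior precision = 1/σ₀² + n/σ² = 1/11830.9129 + 7/2427.5329 = (σ² + n·σ₀²)/(σ₀²σ²) = 85243.9232/(11830.9129·2427.5329); posterior variance σₙ² = σ₀²σ²/(σ² + n·σ₀²) = 11830.9129·2427.5329/85243.9232 = 336.914694.
Predictive variance for one new observation = σₙ² + σ² = 11830.9129·2427.5329/85243.9232 + 2427.5329 = σ²·(σ₀² + 85243.9232)/85243.9232 = 2427.5329·97074.8361/85243.9232 = 2764.447594; SD = √(2427.5329·97074.8361/85243.9232) = 52.5780.

52.5780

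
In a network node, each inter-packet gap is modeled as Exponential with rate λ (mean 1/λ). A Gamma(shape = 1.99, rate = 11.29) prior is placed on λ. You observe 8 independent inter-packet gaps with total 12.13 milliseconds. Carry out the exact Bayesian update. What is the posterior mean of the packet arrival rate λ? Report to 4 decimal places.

With a Gamma(shape α, rate β) prior on the exponential rate λ, the posterior after n observations with total T = Σxᵢ is Gamma(α+n, β+T).
Posterior: Gamma(1.99+8, 11.29+12.13) = Gamma(9.99, 23.42).
Posterior mean of λ = α/β = 9.99/23.42 = 0.4266.

0.4266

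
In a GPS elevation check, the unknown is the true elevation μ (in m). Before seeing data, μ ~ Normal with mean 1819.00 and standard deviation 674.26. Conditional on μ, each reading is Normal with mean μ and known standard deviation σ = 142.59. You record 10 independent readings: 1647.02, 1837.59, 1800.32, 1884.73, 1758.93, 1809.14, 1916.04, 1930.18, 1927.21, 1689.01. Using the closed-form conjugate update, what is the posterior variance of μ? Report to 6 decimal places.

2024.138414

For Normal data with known variance σ², a Normal(μ₀, σ₀²) prior on μ is conjugate. Posterior precision = 1/σ₀² + n/σ²; posterior mean is the precision-weighted average of μ₀ and x̄.
σ₀² = 674.26² = 454626.5476, σ² = 142.59² = 20331.9081; σ² + n·σ₀² = 20331.9081 + 10·454626.5476 = 4566597.3841.
Posterior precision = 1/σ₀² + n/σ² = 1/454626.5476 + 10/20331.9081 = (σ² + n·σ₀²)/(σ₀²σ²) = 4566597.3841/(454626.5476·20331.9081); posterior variance σₙ² = σ₀²σ²/(σ² + n·σ₀²) = 454626.5476·20331.9081/4566597.3841 = 2024.138414.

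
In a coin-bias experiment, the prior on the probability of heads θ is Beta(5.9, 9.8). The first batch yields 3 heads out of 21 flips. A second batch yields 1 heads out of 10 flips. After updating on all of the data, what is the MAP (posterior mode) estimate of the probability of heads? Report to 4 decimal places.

The Beta prior is conjugate to a Binomial/Bernoulli likelihood; the update adds successes to α and failures to β.
After batch 1: Beta(5.9+3, 9.8+18) = Beta(8.9, 27.8).
After batch 2: Beta(8.9+1, 27.8+9) = Beta(9.9, 36.8).
Mode of Beta(a,b) for a,b>1 is (a−1)/(a+b−2) = 8.9/44.7 = 0.1991.

0.1991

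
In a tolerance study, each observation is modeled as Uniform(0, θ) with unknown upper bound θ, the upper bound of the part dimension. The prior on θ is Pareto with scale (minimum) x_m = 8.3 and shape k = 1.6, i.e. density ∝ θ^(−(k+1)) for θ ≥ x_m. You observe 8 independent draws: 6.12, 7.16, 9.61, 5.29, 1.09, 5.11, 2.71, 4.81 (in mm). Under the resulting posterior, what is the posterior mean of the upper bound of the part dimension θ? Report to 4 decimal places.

10.7274

A Pareto(scale x_m, shape k) prior on the upper bound θ of Uniform(0, θ) is conjugate: posterior is Pareto(max(x_m, max xᵢ), k + n).
Sample maximum = 9.61; prior scale x_m = 8.3 → posterior scale = max = 9.61.
Posterior shape = 1.6 + 8 = 9.6.
E[θ|data] = k·x_m/(k−1) = 9.6·9.61/8.6 = 10.7274.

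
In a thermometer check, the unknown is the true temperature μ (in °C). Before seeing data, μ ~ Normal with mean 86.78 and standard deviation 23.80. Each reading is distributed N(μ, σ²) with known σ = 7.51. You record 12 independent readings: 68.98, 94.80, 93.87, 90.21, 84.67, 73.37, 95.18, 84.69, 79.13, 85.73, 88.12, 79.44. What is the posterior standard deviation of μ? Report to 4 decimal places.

2.1590

For Normal data with known variance σ², a Normal(μ₀, σ₀²) prior on μ is conjugate. Posterior precision = 1/σ₀² + n/σ²; posterior mean is the precision-weighted average of μ₀ and x̄.
σ₀² = 23.80² = 566.44, σ² = 7.51² = 56.4001; σ² + n·σ₀² = 56.4001 + 12·566.44 = 6853.6801.
Posterior precision = 1/σ₀² + n/σ² = 1/566.44 + 12/56.4001 = (σ² + n·σ₀²)/(σ₀²σ²) = 6853.6801/(566.44·56.4001); posterior variance σₙ² = σ₀²σ²/(σ² + n·σ₀²) = 566.44·56.4001/6853.6801 = 4.661331.
Posterior SD = √σₙ² = √(566.44·56.4001/6853.6801) = 2.1590.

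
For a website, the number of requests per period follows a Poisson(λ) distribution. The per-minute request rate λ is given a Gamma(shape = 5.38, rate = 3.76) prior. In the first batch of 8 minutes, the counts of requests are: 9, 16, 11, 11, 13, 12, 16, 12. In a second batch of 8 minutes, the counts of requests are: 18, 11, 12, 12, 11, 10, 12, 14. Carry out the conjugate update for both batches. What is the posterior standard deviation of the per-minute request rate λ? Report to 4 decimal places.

With a Gamma(shape α, rate β) prior, the Poisson likelihood is conjugate: the posterior is Gamma(α + ΣXᵢ, β + n).
Batch 1: sum of counts S = 100 over n = 8 minutes.
After batch 1: Gamma(α+S, β+n) = Gamma(5.38+100, 3.76+8) = Gamma(105.38, 11.76).
Batch 2: sum of counts S = 100 over n = 8 minutes.
After batch 2: Gamma(α+S, β+n) = Gamma(105.38+100, 11.76+8) = Gamma(205.38, 19.76).
SD = √α/β = √205.38/19.76 = 0.7253.

0.7253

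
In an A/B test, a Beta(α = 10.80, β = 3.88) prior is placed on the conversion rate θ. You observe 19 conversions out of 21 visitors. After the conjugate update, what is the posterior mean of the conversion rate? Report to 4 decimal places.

0.8352

The Beta prior is conjugate to a Binomial/Bernoulli likelihood; the update adds successes to α and failures to β.
Posterior: Beta(α+k, β+n−k) = Beta(10.80+19, 3.88+2) = Beta(29.80, 5.88).
Posterior mean = α/(α+β) = 29.80/35.68 = 0.8352.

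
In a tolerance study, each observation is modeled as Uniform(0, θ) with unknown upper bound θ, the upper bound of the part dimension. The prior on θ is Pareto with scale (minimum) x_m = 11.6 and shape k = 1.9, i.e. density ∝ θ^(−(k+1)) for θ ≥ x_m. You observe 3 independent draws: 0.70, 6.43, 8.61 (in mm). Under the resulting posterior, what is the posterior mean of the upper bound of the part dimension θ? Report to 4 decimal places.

A Pareto(scale x_m, shape k) prior on the upper bound θ of Uniform(0, θ) is conjugate: posterior is Pareto(max(x_m, max xᵢ), k + n).
Sample maximum = 8.61; prior scale x_m = 11.6 → posterior scale = max = 11.60.
Posterior shape = 1.9 + 3 = 4.9.
E[θ|data] = k·x_m/(k−1) = 4.9·11.60/3.9 = 14.5744.

14.5744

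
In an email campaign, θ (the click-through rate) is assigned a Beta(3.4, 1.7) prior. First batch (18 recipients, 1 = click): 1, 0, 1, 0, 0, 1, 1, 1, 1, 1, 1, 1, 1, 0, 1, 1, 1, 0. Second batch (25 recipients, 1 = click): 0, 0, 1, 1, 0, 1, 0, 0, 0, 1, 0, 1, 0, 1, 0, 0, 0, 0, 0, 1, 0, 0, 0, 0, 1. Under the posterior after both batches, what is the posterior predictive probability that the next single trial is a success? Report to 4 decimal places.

The Beta prior is conjugate to a Binomial/Bernoulli likelihood; the update adds successes to α and failures to β.
After batch 1: Beta(3.4+13, 1.7+5) = Beta(16.4, 6.7).
After batch 2: Beta(16.4+8, 6.7+17) = Beta(24.4, 23.7).
For a single future Bernoulli trial, P(success | data) = α/(α+β) = 0.5073.

0.5073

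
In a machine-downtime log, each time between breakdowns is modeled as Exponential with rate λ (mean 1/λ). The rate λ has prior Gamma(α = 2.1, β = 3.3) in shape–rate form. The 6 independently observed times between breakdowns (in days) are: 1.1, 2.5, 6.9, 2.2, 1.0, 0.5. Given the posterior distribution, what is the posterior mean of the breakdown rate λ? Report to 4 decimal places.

With a Gamma(shape α, rate β) prior on the exponential rate λ, the posterior after n observations with total T = Σxᵢ is Gamma(α+n, β+T).
Sum of observations T = 14.2 days; n = 6.
Posterior: Gamma(2.1+6, 3.3+14.2) = Gamma(8.1, 17.5).
Posterior mean of λ = α/β = 8.1/17.5 = 0.4629.

0.4629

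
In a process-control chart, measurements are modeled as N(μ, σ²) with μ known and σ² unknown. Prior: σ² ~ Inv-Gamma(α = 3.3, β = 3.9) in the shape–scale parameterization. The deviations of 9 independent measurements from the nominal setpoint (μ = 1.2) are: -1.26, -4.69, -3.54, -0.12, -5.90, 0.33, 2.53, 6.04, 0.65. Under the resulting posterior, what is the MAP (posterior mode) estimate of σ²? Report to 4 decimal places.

With known mean μ and an Inverse-Gamma(α, β) prior on σ², the Normal likelihood is conjugate: posterior is Inv-Gamma(α + n/2, β + Σ(xᵢ−μ)²/2).
Σ(xᵢ−μ)² = (-1.26)² + (-4.69)² + (-3.54)² + (-0.12)² + (-5.90)² + (0.33)² + (2.53)² + (6.04)² + (0.65)² = 114.3536.
Posterior: Inv-Gamma(3.3 + 9/2, 3.9 + 114.3536/2) = Inv-Gamma(7.80, 61.07680).
Mode = β/(α+1) = 61.07680/8.80 = 6.9405.

6.9405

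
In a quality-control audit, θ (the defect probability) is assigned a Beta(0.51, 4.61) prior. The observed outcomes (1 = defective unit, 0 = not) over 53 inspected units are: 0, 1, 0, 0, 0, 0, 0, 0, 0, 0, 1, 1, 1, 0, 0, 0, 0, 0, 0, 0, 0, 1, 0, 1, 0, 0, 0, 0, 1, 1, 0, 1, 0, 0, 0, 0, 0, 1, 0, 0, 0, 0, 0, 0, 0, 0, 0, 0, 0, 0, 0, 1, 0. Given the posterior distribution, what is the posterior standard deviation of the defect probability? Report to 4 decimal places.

0.0518

The Beta prior is conjugate to a Binomial/Bernoulli likelihood; the update adds successes to α and failures to β.
Posterior: Beta(α+k, β+n−k) = Beta(0.51+11, 4.61+42) = Beta(11.51, 46.61).
Var = αβ/((α+β)²(α+β+1)) = 11.51·46.61/(58.12²·59.12) = 0.00268639; SD = √0.00268639 = 0.0518.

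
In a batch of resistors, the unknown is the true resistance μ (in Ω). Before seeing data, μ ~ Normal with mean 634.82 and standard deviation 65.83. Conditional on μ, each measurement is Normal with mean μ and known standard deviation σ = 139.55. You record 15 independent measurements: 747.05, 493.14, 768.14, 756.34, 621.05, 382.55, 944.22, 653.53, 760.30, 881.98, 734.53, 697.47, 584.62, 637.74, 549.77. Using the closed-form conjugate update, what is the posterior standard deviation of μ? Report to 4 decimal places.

31.6069

For Normal data with known variance σ², a Normal(μ₀, σ₀²) prior on μ is conjugate. Posterior precision = 1/σ₀² + n/σ²; posterior mean is the precision-weighted average of μ₀ and x̄.
σ₀² = 65.83² = 4333.5889, σ² = 139.55² = 19474.2025; σ² + n·σ₀² = 19474.2025 + 15·4333.5889 = 84478.036.
Posterior precision = 1/σ₀² + n/σ² = 1/4333.5889 + 15/19474.2025 = (σ² + n·σ₀²)/(σ₀²σ²) = 84478.036/(4333.5889·19474.2025); posterior variance σₙ² = σ₀²σ²/(σ² + n·σ₀²) = 4333.5889·19474.2025/84478.036 = 998.995618.
Posterior SD = √σₙ² = √(4333.5889·19474.2025/84478.036) = 31.6069.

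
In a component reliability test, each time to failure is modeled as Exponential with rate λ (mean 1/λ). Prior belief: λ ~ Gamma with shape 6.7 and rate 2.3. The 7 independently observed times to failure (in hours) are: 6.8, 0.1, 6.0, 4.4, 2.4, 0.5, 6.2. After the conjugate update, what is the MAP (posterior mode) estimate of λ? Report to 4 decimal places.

0.4425

With a Gamma(shape α, rate β) prior on the exponential rate λ, the posterior after n observations with total T = Σxᵢ is Gamma(α+n, β+T).
Sum of observations T = 26.4 hours; n = 7.
Posterior: Gamma(6.7+7, 2.3+26.4) = Gamma(13.7, 28.7).
Mode = (α−1)/β = 0.4425.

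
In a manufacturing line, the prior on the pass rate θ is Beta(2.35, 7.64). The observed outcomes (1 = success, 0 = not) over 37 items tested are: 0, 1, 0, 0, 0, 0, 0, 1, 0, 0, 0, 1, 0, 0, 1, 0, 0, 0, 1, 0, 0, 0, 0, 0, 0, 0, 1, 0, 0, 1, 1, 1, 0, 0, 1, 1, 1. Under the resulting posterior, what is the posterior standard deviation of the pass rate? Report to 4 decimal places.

0.0665

The Beta prior is conjugate to a Binomial/Bernoulli likelihood; the update adds successes to α and failures to β.
Posterior: Beta(α+k, β+n−k) = Beta(2.35+12, 7.64+25) = Beta(14.35, 32.64).
Var = αβ/((α+β)²(α+β+1)) = 14.35·32.64/(46.99²·47.99) = 0.00442018; SD = √0.00442018 = 0.0665.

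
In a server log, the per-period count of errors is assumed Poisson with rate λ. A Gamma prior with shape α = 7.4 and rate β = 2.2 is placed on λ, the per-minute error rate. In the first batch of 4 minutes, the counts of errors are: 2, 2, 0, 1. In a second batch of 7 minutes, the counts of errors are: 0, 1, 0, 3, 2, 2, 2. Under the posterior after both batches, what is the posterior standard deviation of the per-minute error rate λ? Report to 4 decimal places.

With a Gamma(shape α, rate β) prior, the Poisson likelihood is conjugate: the posterior is Gamma(α + ΣXᵢ, β + n).
Batch 1: sum of counts S = 5 over n = 4 minutes.
After batch 1: Gamma(α+S, β+n) = Gamma(7.4+5, 2.2+4) = Gamma(12.4, 6.2).
Batch 2: sum of counts S = 10 over n = 7 minutes.
After batch 2: Gamma(α+S, β+n) = Gamma(12.4+10, 6.2+7) = Gamma(22.4, 13.2).
SD = √α/β = √22.4/13.2 = 0.3586.

0.3586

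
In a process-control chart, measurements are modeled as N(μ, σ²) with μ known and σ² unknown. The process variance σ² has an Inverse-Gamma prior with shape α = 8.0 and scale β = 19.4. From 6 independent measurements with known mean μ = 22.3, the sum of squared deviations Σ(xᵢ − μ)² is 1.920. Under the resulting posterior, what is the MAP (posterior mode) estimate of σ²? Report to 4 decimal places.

With known mean μ and an Inverse-Gamma(α, β) prior on σ², the Normal likelihood is conjugate: posterior is Inv-Gamma(α + n/2, β + Σ(xᵢ−μ)²/2).
Posterior: Inv-Gamma(8.0 + 6/2, 19.4 + 1.920/2) = Inv-Gamma(11.00, 20.3600).
Mode = β/(α+1) = 20.3600/12.00 = 1.6967.

1.6967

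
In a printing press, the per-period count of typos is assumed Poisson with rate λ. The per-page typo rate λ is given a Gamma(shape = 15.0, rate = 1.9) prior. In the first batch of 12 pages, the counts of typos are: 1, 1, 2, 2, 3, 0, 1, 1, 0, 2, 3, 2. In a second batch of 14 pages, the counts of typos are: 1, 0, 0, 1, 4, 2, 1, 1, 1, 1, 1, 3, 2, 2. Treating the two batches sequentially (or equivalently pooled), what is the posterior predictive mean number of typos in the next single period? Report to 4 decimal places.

1.8996

With a Gamma(shape α, rate β) prior, the Poisson likelihood is conjugate: the posterior is Gamma(α + ΣXᵢ, β + n).
Batch 1: sum of counts S = 18 over n = 12 pages.
After batch 1: Gamma(α+S, β+n) = Gamma(15.0+18, 1.9+12) = Gamma(33.0, 13.9).
Batch 2: sum of counts S = 20 over n = 14 pages.
After batch 2: Gamma(α+S, β+n) = Gamma(33.0+20, 13.9+14) = Gamma(53.0, 27.9).
The predictive distribution for one future period is NegBinom with mean α/β = 1.8996.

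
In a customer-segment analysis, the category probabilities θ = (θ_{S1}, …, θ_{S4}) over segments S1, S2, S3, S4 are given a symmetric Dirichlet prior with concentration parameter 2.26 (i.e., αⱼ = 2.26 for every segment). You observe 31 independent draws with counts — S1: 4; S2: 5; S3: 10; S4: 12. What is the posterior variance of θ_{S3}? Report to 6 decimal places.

0.005176

The Dirichlet prior is conjugate to the Multinomial likelihood: each posterior αⱼ = prior αⱼ + observed count nⱼ.
Posterior concentration: (6.26, 7.26, 12.26, 14.26), total = 40.04.
Var[θ_j] = α_j(Σα−α_j)/((Σα)²(Σα+1)) = 12.26·27.78/(40.04²·41.04) = 0.005176.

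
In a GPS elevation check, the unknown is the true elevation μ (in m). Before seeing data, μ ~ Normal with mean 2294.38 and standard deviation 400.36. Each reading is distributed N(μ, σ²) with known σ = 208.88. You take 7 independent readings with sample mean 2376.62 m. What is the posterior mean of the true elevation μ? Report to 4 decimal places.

2373.5417

For Normal data with known variance σ², a Normal(μ₀, σ₀²) prior on μ is conjugate. Posterior precision = 1/σ₀² + n/σ²; posterior mean is the precision-weighted average of μ₀ and x̄.
n·x̄ = 7·2376.62 = 16636.34.
σ₀² = 400.36² = 160288.1296, σ² = 208.88² = 43630.8544; σ² + n·σ₀² = 43630.8544 + 7·160288.1296 = 1165647.7616.
Posterior mean = (μ₀/σ₀² + n·x̄/σ²)/(1/σ₀² + n/σ²) = (σ²·μ₀ + σ₀²·n·x̄)/(σ² + n·σ₀²) = (43630.8544·2294.38 + 160288.1296·16636.34)/1165647.7616 = 2766713581.707936/1165647.7616 = 2373.5417.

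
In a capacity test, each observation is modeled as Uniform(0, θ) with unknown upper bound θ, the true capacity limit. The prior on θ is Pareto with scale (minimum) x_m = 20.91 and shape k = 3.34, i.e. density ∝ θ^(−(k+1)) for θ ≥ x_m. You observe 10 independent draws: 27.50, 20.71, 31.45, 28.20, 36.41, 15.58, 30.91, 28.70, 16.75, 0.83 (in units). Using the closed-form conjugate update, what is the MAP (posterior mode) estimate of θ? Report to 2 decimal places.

A Pareto(scale x_m, shape k) prior on the upper bound θ of Uniform(0, θ) is conjugate: posterior is Pareto(max(x_m, max xᵢ), k + n).
Sample maximum = 36.41; prior scale x_m = 20.91 → posterior scale = max = 36.41.
Posterior shape = 3.34 + 10 = 13.34.
The Pareto density is decreasing on [x_m, ∞), so the mode is x_m = 36.41.

36.41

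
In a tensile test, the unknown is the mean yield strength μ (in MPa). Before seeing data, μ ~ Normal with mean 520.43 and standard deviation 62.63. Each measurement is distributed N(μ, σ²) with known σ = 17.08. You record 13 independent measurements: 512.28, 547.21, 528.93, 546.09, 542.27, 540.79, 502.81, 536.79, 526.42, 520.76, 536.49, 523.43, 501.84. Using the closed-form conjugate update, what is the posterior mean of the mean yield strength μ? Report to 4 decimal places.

For Normal data with known variance σ², a Normal(μ₀, σ₀²) prior on μ is conjugate. Posterior precision = 1/σ₀² + n/σ²; posterior mean is the precision-weighted average of μ₀ and x̄.
Σxᵢ = 512.28 + 547.21 + 528.93 + 546.09 + 542.27 + 540.79 + 502.81 + 536.79 + 526.42 + 520.76 + 536.49 + 523.43 + 501.84 = 6866.11, so n·x̄ = 6866.11.
σ₀² = 62.63² = 3922.5169, σ² = 17.08² = 291.7264; σ² + n·σ₀² = 291.7264 + 13·3922.5169 = 51284.4461.
Posterior mean = (μ₀/σ₀² + n·x̄/σ²)/(1/σ₀² + n/σ²) = (σ²·μ₀ + σ₀²·n·x̄)/(σ² + n·σ₀²) = (291.7264·520.43 + 3922.5169·6866.11)/51284.4461 = 27084255.682611/51284.4461 = 528.1183.

528.1183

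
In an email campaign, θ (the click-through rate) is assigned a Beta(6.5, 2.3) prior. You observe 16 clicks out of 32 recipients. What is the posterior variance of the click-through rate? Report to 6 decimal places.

The Beta prior is conjugate to a Binomial/Bernoulli likelihood; the update adds successes to α and failures to β.
Posterior: Beta(α+k, β+n−k) = Beta(6.5+16, 2.3+16) = Beta(22.5, 18.3).
Var = αβ/((α+β)²(α+β+1)) = 22.5·18.3/(40.8²·41.8) = 0.005917.

0.005917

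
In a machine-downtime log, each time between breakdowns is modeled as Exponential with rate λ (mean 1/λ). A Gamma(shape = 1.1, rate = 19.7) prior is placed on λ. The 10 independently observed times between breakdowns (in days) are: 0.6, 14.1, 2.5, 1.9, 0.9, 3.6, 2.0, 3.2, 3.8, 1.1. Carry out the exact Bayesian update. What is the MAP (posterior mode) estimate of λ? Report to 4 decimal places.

0.1891

With a Gamma(shape α, rate β) prior on the exponential rate λ, the posterior after n observations with total T = Σxᵢ is Gamma(α+n, β+T).
Sum of observations T = 33.7 days; n = 10.
Posterior: Gamma(1.1+10, 19.7+33.7) = Gamma(11.1, 53.4).
Mode = (α−1)/β = 0.1891.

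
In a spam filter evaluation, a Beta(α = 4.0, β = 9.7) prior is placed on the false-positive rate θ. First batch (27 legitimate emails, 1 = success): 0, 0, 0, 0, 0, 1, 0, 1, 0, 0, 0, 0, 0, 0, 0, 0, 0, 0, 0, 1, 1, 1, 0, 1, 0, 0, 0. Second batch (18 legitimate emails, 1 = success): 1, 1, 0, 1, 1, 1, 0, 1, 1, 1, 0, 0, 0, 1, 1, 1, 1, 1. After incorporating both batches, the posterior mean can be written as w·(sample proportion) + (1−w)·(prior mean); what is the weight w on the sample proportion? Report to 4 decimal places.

The Beta prior is conjugate to a Binomial/Bernoulli likelihood; the update adds successes to α and failures to β.
Total number of legitimate emails: n = 27 + 18 = 45.
Posterior mean = (α₀+k)/(α₀+β₀+n) = [n/(α₀+β₀+n)]·(k/n) + [(α₀+β₀)/(α₀+β₀+n)]·α₀/(α₀+β₀), so only n and the prior enter the weight.
The weight on the data is w = n/(α₀+β₀+n) = 45/(4.0+9.7+45) = 45/58.7 = 0.7666.

0.7666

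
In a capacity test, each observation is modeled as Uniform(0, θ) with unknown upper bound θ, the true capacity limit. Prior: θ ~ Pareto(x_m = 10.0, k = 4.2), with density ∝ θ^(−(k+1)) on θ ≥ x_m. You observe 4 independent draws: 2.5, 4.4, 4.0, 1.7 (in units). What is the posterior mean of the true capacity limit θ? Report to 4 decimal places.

A Pareto(scale x_m, shape k) prior on the upper bound θ of Uniform(0, θ) is conjugate: posterior is Pareto(max(x_m, max xᵢ), k + n).
Sample maximum = 4.4; prior scale x_m = 10.0 → posterior scale = max = 10.0.
Posterior shape = 4.2 + 4 = 8.2.
E[θ|data] = k·x_m/(k−1) = 8.2·10.0/7.2 = 11.3889.

11.3889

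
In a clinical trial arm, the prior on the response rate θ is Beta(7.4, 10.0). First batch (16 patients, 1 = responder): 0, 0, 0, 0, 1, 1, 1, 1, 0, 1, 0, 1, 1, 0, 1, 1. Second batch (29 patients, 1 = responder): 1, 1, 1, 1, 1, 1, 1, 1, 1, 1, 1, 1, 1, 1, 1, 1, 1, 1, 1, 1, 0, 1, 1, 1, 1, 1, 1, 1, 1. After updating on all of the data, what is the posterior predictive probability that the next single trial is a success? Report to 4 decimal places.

The Beta prior is conjugate to a Binomial/Bernoulli likelihood; the update adds successes to α and failures to β.
After batch 1: Beta(7.4+9, 10.0+7) = Beta(16.4, 17.0).
After batch 2: Beta(16.4+28, 17.0+1) = Beta(44.4, 18.0).
For a single future Bernoulli trial, P(success | data) = α/(α+β) = 0.7115.

0.7115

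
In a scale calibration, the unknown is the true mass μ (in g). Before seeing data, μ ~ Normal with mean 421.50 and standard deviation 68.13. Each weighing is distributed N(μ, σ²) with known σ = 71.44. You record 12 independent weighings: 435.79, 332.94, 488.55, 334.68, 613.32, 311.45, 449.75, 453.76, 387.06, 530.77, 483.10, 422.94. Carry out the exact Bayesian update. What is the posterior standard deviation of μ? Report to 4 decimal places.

For Normal data with known variance σ², a Normal(μ₀, σ₀²) prior on μ is conjugate. Posterior precision = 1/σ₀² + n/σ²; posterior mean is the precision-weighted average of μ₀ and x̄.
σ₀² = 68.13² = 4641.6969, σ² = 71.44² = 5103.6736; σ² + n·σ₀² = 5103.6736 + 12·4641.6969 = 60804.0364.
Posterior precision = 1/σ₀² + n/σ² = 1/4641.6969 + 12/5103.6736 = (σ² + n·σ₀²)/(σ₀²σ²) = 60804.0364/(4641.6969·5103.6736); posterior variance σₙ² = σ₀²σ²/(σ² + n·σ₀²) = 4641.6969·5103.6736/60804.0364 = 389.607456.
Posterior SD = √σₙ² = √(4641.6969·5103.6736/60804.0364) = 19.7385.

19.7385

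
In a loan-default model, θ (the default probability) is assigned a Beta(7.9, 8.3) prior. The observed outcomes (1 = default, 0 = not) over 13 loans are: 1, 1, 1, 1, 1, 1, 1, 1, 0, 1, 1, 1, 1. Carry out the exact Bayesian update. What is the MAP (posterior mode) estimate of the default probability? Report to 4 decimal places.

0.6949

The Beta prior is conjugate to a Binomial/Bernoulli likelihood; the update adds successes to α and failures to β.
Posterior: Beta(α+k, β+n−k) = Beta(7.9+12, 8.3+1) = Beta(19.9, 9.3).
Mode of Beta(a,b) for a,b>1 is (a−1)/(a+b−2) = 18.9/27.2 = 0.6949.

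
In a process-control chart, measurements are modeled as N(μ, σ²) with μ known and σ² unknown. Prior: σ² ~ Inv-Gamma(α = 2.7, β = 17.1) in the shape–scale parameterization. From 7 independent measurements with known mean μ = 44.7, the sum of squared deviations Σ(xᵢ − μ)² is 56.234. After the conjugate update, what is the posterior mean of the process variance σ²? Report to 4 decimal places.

With known mean μ and an Inverse-Gamma(α, β) prior on σ², the Normal likelihood is conjugate: posterior is Inv-Gamma(α + n/2, β + Σ(xᵢ−μ)²/2).
Posterior: Inv-Gamma(2.7 + 7/2, 17.1 + 56.234/2) = Inv-Gamma(6.20, 45.2170).
E[σ²|data] = β/(α−1) = 45.2170/5.20 = 8.6956.

8.6956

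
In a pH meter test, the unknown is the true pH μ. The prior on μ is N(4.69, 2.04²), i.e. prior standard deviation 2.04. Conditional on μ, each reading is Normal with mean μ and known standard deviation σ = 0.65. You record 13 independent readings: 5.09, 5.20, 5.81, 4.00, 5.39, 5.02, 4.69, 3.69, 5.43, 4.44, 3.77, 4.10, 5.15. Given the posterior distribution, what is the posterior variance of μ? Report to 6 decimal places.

0.032248

For Normal data with known variance σ², a Normal(μ₀, σ₀²) prior on μ is conjugate. Posterior precision = 1/σ₀² + n/σ²; posterior mean is the precision-weighted average of μ₀ and x̄.
σ₀² = 2.04² = 4.1616, σ² = 0.65² = 0.4225; σ² + n·σ₀² = 0.4225 + 13·4.1616 = 54.5233.
Posterior precision = 1/σ₀² + n/σ² = 1/4.1616 + 13/0.4225 = (σ² + n·σ₀²)/(σ₀²σ²) = 54.5233/(4.1616·0.4225); posterior variance σₙ² = σ₀²σ²/(σ² + n·σ₀²) = 4.1616·0.4225/54.5233 = 0.032248.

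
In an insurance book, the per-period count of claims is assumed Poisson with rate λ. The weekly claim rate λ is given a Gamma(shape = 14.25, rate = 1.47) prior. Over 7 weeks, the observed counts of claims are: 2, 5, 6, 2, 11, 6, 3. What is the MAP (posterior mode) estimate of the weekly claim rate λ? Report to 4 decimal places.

With a Gamma(shape α, rate β) prior, the Poisson likelihood is conjugate: the posterior is Gamma(α + ΣXᵢ, β + n).
Sum of counts S = 35 over n = 7 weeks.
Posterior: Gamma(α+S, β+n) = Gamma(14.25+35, 1.47+7) = Gamma(49.25, 8.47).
Mode of Gamma(α,β) for α≥1 is (α−1)/β = 48.25/8.47 = 5.6966.

5.6966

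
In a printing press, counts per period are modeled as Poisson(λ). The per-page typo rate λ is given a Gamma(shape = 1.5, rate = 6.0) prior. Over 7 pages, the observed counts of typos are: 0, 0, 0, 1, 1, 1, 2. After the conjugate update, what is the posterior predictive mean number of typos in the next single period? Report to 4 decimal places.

With a Gamma(shape α, rate β) prior, the Poisson likelihood is conjugate: the posterior is Gamma(α + ΣXᵢ, β + n).
Sum of counts S = 5 over n = 7 pages.
Posterior: Gamma(α+S, β+n) = Gamma(1.5+5, 6.0+7) = Gamma(6.5, 13.0).
The predictive distribution for one future period is NegBinom with mean α/β = 0.5000.

0.5000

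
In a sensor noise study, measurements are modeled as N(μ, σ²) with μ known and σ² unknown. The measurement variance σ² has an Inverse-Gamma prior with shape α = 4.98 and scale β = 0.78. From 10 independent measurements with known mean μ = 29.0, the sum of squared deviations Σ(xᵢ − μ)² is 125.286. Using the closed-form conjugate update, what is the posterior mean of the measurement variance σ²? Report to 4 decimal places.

7.0627

With known mean μ and an Inverse-Gamma(α, β) prior on σ², the Normal likelihood is conjugate: posterior is Inv-Gamma(α + n/2, β + Σ(xᵢ−μ)²/2).
Posterior: Inv-Gamma(4.98 + 10/2, 0.78 + 125.286/2) = Inv-Gamma(9.98, 63.4230).
E[σ²|data] = β/(α−1) = 63.4230/8.98 = 7.0627.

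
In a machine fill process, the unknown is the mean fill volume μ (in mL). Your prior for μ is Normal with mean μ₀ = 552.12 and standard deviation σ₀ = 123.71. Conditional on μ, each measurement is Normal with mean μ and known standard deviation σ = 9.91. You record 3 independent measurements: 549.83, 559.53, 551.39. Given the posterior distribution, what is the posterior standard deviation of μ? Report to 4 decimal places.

For Normal data with known variance σ², a Normal(μ₀, σ₀²) prior on μ is conjugate. Posterior precision = 1/σ₀² + n/σ²; posterior mean is the precision-weighted average of μ₀ and x̄.
σ₀² = 123.71² = 15304.1641, σ² = 9.91² = 98.2081; σ² + n·σ₀² = 98.2081 + 3·15304.1641 = 46010.7004.
Posterior precision = 1/σ₀² + n/σ² = 1/15304.1641 + 3/98.2081 = (σ² + n·σ₀²)/(σ₀²σ²) = 46010.7004/(15304.1641·98.2081); posterior variance σₙ² = σ₀²σ²/(σ² + n·σ₀²) = 15304.1641·98.2081/46010.7004 = 32.666160.
Posterior SD = √σₙ² = √(15304.1641·98.2081/46010.7004) = 5.7154.

5.7154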